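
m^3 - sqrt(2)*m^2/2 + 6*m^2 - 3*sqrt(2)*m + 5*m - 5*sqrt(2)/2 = (m + 1)*(m + 5)*(m - sqrt(2)/2)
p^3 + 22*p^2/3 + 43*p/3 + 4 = (p + 1/3)*(p + 3)*(p + 4)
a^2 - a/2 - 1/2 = (a - 1)*(a + 1/2)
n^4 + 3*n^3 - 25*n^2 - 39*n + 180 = (n - 3)^2*(n + 4)*(n + 5)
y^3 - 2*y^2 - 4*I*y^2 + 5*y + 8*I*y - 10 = (y - 2)*(y - 5*I)*(y + I)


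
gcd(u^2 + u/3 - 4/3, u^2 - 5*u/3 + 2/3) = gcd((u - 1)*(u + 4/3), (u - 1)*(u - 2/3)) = u - 1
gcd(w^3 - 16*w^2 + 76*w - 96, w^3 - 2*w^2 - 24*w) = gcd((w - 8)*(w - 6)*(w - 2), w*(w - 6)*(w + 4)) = w - 6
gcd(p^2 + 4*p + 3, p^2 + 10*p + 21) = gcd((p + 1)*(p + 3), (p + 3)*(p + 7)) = p + 3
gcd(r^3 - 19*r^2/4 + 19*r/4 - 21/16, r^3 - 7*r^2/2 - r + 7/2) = r - 7/2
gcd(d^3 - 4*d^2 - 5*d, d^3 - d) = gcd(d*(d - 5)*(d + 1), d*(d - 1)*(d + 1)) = d^2 + d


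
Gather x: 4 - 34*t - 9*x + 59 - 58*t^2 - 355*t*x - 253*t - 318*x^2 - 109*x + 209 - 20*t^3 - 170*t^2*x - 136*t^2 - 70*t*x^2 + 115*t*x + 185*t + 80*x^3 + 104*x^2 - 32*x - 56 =-20*t^3 - 194*t^2 - 102*t + 80*x^3 + x^2*(-70*t - 214) + x*(-170*t^2 - 240*t - 150) + 216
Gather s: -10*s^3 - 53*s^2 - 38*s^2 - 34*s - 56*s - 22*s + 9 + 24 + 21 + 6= -10*s^3 - 91*s^2 - 112*s + 60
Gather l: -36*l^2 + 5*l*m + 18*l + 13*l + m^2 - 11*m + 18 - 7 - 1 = -36*l^2 + l*(5*m + 31) + m^2 - 11*m + 10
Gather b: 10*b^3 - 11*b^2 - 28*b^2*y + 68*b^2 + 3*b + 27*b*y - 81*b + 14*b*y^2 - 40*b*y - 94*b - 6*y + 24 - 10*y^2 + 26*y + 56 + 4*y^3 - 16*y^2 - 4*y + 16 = 10*b^3 + b^2*(57 - 28*y) + b*(14*y^2 - 13*y - 172) + 4*y^3 - 26*y^2 + 16*y + 96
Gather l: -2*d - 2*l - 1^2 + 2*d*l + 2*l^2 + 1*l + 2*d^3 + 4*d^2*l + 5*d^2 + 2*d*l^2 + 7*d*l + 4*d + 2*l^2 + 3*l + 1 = 2*d^3 + 5*d^2 + 2*d + l^2*(2*d + 4) + l*(4*d^2 + 9*d + 2)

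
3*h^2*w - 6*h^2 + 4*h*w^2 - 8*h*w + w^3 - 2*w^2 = (h + w)*(3*h + w)*(w - 2)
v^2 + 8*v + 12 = (v + 2)*(v + 6)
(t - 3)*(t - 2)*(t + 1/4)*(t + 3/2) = t^4 - 13*t^3/4 - 19*t^2/8 + 69*t/8 + 9/4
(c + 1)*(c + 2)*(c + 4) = c^3 + 7*c^2 + 14*c + 8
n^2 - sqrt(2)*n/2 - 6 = (n - 2*sqrt(2))*(n + 3*sqrt(2)/2)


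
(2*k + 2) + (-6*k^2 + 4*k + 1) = -6*k^2 + 6*k + 3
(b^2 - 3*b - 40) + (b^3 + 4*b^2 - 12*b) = b^3 + 5*b^2 - 15*b - 40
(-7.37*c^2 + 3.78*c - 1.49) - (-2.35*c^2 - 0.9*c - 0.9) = -5.02*c^2 + 4.68*c - 0.59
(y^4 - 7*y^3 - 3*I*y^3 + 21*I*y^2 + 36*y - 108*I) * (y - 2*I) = y^5 - 7*y^4 - 5*I*y^4 - 6*y^3 + 35*I*y^3 + 78*y^2 - 180*I*y - 216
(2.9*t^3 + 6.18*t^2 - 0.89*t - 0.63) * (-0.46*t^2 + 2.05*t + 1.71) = -1.334*t^5 + 3.1022*t^4 + 18.0374*t^3 + 9.0331*t^2 - 2.8134*t - 1.0773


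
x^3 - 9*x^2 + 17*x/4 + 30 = (x - 8)*(x - 5/2)*(x + 3/2)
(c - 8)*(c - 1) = c^2 - 9*c + 8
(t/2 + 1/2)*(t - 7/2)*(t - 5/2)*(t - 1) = t^4/2 - 3*t^3 + 31*t^2/8 + 3*t - 35/8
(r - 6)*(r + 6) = r^2 - 36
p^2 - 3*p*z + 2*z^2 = (p - 2*z)*(p - z)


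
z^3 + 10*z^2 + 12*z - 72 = (z - 2)*(z + 6)^2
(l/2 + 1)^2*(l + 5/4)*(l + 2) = l^4/4 + 29*l^3/16 + 39*l^2/8 + 23*l/4 + 5/2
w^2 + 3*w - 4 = (w - 1)*(w + 4)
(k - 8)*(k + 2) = k^2 - 6*k - 16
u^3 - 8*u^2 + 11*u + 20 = (u - 5)*(u - 4)*(u + 1)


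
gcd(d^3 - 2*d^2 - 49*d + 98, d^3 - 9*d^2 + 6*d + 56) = d - 7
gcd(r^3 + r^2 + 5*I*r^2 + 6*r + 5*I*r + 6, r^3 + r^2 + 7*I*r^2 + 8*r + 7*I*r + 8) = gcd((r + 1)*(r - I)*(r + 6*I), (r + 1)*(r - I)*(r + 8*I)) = r^2 + r*(1 - I) - I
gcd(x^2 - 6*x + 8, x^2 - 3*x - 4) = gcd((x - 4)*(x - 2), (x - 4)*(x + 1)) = x - 4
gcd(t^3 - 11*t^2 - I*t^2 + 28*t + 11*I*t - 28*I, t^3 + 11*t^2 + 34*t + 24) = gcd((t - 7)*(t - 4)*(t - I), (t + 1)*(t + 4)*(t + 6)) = 1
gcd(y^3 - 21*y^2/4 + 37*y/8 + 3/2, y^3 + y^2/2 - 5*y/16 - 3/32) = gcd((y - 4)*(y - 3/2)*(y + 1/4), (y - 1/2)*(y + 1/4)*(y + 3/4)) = y + 1/4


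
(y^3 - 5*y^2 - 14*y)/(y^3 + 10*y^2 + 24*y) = (y^2 - 5*y - 14)/(y^2 + 10*y + 24)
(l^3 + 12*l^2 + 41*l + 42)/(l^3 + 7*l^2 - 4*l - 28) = (l + 3)/(l - 2)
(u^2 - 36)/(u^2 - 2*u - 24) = (u + 6)/(u + 4)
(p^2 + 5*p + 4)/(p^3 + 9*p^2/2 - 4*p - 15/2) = 2*(p + 4)/(2*p^2 + 7*p - 15)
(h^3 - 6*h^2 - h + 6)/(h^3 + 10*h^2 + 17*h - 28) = (h^2 - 5*h - 6)/(h^2 + 11*h + 28)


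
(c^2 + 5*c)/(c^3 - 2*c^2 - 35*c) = 1/(c - 7)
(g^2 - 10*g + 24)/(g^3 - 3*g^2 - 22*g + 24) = (g - 4)/(g^2 + 3*g - 4)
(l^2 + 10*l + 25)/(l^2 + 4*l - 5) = (l + 5)/(l - 1)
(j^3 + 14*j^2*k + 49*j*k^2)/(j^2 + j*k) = (j^2 + 14*j*k + 49*k^2)/(j + k)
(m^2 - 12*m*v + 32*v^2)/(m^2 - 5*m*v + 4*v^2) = (-m + 8*v)/(-m + v)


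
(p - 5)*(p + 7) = p^2 + 2*p - 35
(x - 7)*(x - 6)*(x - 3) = x^3 - 16*x^2 + 81*x - 126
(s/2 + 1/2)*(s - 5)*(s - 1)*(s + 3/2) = s^4/2 - 7*s^3/4 - 17*s^2/4 + 7*s/4 + 15/4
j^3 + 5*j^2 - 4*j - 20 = (j - 2)*(j + 2)*(j + 5)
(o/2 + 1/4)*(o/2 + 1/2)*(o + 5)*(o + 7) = o^4/4 + 27*o^3/8 + 107*o^2/8 + 117*o/8 + 35/8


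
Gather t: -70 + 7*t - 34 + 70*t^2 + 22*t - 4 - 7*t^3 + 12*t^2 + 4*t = -7*t^3 + 82*t^2 + 33*t - 108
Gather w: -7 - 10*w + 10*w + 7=0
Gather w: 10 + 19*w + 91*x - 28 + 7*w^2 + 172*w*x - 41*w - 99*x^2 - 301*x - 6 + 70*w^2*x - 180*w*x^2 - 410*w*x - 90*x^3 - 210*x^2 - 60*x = w^2*(70*x + 7) + w*(-180*x^2 - 238*x - 22) - 90*x^3 - 309*x^2 - 270*x - 24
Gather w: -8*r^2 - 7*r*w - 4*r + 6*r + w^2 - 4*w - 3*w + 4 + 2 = -8*r^2 + 2*r + w^2 + w*(-7*r - 7) + 6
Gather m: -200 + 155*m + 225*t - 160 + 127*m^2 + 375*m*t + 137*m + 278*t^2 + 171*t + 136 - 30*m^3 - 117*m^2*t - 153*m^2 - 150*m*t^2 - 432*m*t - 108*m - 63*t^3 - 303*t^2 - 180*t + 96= -30*m^3 + m^2*(-117*t - 26) + m*(-150*t^2 - 57*t + 184) - 63*t^3 - 25*t^2 + 216*t - 128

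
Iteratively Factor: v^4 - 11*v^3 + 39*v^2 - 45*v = (v)*(v^3 - 11*v^2 + 39*v - 45) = v*(v - 5)*(v^2 - 6*v + 9) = v*(v - 5)*(v - 3)*(v - 3)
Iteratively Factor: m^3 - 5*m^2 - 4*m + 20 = (m - 2)*(m^2 - 3*m - 10) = (m - 2)*(m + 2)*(m - 5)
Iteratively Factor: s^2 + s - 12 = (s + 4)*(s - 3)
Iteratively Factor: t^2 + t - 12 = (t + 4)*(t - 3)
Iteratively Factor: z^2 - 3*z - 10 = (z - 5)*(z + 2)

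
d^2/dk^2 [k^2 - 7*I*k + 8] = 2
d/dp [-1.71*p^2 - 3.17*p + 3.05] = -3.42*p - 3.17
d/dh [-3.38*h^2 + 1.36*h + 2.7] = 1.36 - 6.76*h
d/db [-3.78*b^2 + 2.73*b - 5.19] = 2.73 - 7.56*b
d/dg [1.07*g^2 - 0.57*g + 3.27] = 2.14*g - 0.57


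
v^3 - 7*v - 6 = (v - 3)*(v + 1)*(v + 2)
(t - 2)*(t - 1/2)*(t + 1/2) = t^3 - 2*t^2 - t/4 + 1/2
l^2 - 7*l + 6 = (l - 6)*(l - 1)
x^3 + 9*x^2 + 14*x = x*(x + 2)*(x + 7)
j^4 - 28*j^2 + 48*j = j*(j - 4)*(j - 2)*(j + 6)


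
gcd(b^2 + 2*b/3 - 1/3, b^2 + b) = b + 1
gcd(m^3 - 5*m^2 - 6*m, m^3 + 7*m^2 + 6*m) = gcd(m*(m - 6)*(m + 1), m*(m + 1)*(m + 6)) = m^2 + m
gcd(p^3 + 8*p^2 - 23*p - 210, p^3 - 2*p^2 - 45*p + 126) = p + 7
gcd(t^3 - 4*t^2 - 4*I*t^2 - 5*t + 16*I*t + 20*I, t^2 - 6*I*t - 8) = t - 4*I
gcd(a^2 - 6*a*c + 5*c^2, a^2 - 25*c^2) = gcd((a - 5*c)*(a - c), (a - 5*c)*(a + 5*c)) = a - 5*c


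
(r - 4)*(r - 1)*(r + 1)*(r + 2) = r^4 - 2*r^3 - 9*r^2 + 2*r + 8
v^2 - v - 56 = (v - 8)*(v + 7)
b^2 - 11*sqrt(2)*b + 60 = (b - 6*sqrt(2))*(b - 5*sqrt(2))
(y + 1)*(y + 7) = y^2 + 8*y + 7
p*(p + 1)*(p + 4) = p^3 + 5*p^2 + 4*p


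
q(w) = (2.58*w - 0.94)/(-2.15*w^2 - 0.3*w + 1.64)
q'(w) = (2.58*w - 0.94)*(4.3*w + 0.3)/(-2.15*w^2 - 0.3*w + 1.64)^2 + 2.58/(-2.15*w^2 - 0.3*w + 1.64)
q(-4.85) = 0.28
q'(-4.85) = 0.07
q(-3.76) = 0.39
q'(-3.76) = 0.13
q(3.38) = -0.33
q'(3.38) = 0.09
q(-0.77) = -4.91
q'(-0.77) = 29.11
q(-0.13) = -0.78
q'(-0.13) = 1.69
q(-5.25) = 0.26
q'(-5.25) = 0.06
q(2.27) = -0.49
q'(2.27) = 0.23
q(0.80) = 46.83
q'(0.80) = 7405.69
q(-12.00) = 0.10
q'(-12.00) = 0.01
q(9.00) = -0.13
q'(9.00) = 0.01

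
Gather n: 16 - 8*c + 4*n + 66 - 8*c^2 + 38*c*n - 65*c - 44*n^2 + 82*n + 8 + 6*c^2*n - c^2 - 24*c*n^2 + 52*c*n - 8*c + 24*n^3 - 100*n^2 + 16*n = -9*c^2 - 81*c + 24*n^3 + n^2*(-24*c - 144) + n*(6*c^2 + 90*c + 102) + 90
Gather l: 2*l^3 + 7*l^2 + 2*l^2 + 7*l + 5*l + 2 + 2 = 2*l^3 + 9*l^2 + 12*l + 4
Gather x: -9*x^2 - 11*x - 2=-9*x^2 - 11*x - 2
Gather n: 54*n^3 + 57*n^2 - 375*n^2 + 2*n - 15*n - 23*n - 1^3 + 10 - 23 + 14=54*n^3 - 318*n^2 - 36*n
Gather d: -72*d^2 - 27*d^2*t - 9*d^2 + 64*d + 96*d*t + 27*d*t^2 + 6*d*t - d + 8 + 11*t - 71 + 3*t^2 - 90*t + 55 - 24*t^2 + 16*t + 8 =d^2*(-27*t - 81) + d*(27*t^2 + 102*t + 63) - 21*t^2 - 63*t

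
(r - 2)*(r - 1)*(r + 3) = r^3 - 7*r + 6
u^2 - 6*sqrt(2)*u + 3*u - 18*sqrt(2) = (u + 3)*(u - 6*sqrt(2))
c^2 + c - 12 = (c - 3)*(c + 4)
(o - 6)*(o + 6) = o^2 - 36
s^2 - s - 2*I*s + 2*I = (s - 1)*(s - 2*I)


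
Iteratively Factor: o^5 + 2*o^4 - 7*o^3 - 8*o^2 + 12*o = (o + 3)*(o^4 - o^3 - 4*o^2 + 4*o) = (o - 2)*(o + 3)*(o^3 + o^2 - 2*o) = o*(o - 2)*(o + 3)*(o^2 + o - 2) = o*(o - 2)*(o - 1)*(o + 3)*(o + 2)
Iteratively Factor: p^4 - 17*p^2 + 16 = (p + 1)*(p^3 - p^2 - 16*p + 16) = (p + 1)*(p + 4)*(p^2 - 5*p + 4) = (p - 4)*(p + 1)*(p + 4)*(p - 1)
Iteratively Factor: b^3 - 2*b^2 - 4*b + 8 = (b + 2)*(b^2 - 4*b + 4) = (b - 2)*(b + 2)*(b - 2)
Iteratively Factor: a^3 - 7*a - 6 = (a + 2)*(a^2 - 2*a - 3) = (a + 1)*(a + 2)*(a - 3)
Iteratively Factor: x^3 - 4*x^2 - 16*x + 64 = (x - 4)*(x^2 - 16) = (x - 4)^2*(x + 4)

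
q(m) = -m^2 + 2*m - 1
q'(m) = 2 - 2*m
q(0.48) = -0.27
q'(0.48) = 1.04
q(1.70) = -0.49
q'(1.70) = -1.40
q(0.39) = -0.37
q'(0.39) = 1.22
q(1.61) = -0.37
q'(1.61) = -1.22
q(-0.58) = -2.50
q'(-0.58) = 3.16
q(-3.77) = -22.75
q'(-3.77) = 9.54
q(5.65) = -21.62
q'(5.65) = -9.30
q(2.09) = -1.19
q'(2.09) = -2.18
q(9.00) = -64.00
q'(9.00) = -16.00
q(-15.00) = -256.00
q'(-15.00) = 32.00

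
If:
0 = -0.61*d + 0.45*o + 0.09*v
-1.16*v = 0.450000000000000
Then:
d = 0.737704918032787*o - 0.0572357263990955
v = -0.39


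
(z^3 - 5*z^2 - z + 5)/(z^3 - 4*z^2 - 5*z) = (z - 1)/z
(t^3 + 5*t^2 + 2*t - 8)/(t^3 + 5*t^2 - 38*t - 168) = (t^2 + t - 2)/(t^2 + t - 42)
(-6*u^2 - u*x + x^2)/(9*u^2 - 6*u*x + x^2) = (2*u + x)/(-3*u + x)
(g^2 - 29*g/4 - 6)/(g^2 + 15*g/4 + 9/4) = (g - 8)/(g + 3)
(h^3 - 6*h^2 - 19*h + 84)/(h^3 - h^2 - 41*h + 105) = (h^2 - 3*h - 28)/(h^2 + 2*h - 35)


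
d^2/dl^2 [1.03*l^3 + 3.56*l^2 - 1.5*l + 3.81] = 6.18*l + 7.12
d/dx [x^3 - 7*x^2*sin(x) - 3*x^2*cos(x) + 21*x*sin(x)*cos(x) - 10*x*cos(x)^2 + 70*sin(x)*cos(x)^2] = 3*x^2*sin(x) - 7*x^2*cos(x) + 3*x^2 - 14*x*sin(x) + 10*x*sin(2*x) - 6*x*cos(x) + 21*x*cos(2*x) + 21*sin(2*x)/2 + 35*cos(x)/2 - 5*cos(2*x) + 105*cos(3*x)/2 - 5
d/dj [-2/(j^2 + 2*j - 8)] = 4*(j + 1)/(j^2 + 2*j - 8)^2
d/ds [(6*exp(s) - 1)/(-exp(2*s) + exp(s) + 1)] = (6*exp(2*s) - 2*exp(s) + 7)*exp(s)/(exp(4*s) - 2*exp(3*s) - exp(2*s) + 2*exp(s) + 1)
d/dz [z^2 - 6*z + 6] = 2*z - 6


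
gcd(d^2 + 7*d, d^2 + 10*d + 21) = d + 7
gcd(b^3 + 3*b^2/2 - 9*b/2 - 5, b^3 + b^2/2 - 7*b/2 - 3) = b^2 - b - 2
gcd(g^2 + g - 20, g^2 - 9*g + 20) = g - 4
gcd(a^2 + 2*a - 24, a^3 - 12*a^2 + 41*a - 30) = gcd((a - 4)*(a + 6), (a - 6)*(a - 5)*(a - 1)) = 1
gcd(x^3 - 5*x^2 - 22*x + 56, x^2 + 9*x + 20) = x + 4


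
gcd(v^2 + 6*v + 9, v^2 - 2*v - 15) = v + 3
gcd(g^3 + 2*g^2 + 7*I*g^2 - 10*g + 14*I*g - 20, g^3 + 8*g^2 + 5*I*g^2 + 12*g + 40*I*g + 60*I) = g^2 + g*(2 + 5*I) + 10*I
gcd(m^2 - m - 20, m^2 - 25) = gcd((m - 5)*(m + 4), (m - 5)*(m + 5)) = m - 5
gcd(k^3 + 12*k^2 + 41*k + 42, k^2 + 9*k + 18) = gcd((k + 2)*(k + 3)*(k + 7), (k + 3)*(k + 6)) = k + 3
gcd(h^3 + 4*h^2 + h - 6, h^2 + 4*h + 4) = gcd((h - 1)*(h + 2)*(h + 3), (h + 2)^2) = h + 2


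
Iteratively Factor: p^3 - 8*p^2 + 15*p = (p)*(p^2 - 8*p + 15) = p*(p - 5)*(p - 3)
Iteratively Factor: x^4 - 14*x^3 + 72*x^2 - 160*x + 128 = (x - 4)*(x^3 - 10*x^2 + 32*x - 32) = (x - 4)^2*(x^2 - 6*x + 8) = (x - 4)^2*(x - 2)*(x - 4)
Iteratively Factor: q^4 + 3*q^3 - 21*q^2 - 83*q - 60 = (q - 5)*(q^3 + 8*q^2 + 19*q + 12) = (q - 5)*(q + 3)*(q^2 + 5*q + 4) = (q - 5)*(q + 3)*(q + 4)*(q + 1)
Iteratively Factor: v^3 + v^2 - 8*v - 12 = (v + 2)*(v^2 - v - 6) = (v + 2)^2*(v - 3)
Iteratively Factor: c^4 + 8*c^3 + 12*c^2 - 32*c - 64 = (c + 4)*(c^3 + 4*c^2 - 4*c - 16) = (c - 2)*(c + 4)*(c^2 + 6*c + 8) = (c - 2)*(c + 2)*(c + 4)*(c + 4)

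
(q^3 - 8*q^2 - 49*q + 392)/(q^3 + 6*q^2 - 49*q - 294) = (q - 8)/(q + 6)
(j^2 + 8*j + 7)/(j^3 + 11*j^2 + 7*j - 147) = (j + 1)/(j^2 + 4*j - 21)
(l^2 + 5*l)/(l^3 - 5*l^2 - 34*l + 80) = l/(l^2 - 10*l + 16)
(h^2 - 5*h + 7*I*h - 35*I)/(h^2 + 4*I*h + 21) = (h - 5)/(h - 3*I)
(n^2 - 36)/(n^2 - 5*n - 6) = (n + 6)/(n + 1)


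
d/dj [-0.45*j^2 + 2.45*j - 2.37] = 2.45 - 0.9*j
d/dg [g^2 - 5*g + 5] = 2*g - 5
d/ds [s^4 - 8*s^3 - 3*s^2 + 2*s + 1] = 4*s^3 - 24*s^2 - 6*s + 2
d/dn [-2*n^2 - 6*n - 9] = -4*n - 6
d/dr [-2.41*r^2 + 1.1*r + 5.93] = 1.1 - 4.82*r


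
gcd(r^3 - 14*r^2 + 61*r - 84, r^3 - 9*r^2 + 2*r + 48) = r - 3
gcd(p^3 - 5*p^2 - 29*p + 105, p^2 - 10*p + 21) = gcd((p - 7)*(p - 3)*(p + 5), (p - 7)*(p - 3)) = p^2 - 10*p + 21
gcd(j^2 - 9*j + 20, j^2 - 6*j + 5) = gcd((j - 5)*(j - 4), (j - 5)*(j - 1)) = j - 5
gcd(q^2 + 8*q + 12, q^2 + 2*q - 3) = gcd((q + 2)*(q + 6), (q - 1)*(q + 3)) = 1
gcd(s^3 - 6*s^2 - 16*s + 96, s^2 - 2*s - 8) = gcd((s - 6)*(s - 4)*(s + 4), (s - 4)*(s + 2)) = s - 4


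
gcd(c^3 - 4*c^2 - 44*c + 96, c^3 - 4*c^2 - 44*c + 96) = c^3 - 4*c^2 - 44*c + 96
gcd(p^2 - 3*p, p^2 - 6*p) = p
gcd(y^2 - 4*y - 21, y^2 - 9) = y + 3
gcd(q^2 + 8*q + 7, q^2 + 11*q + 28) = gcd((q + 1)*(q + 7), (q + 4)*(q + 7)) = q + 7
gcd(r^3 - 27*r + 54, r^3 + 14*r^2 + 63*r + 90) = r + 6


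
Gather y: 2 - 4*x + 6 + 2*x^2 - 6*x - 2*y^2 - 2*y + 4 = 2*x^2 - 10*x - 2*y^2 - 2*y + 12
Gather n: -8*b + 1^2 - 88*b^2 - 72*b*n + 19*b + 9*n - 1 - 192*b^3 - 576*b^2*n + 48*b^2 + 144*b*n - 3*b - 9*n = -192*b^3 - 40*b^2 + 8*b + n*(-576*b^2 + 72*b)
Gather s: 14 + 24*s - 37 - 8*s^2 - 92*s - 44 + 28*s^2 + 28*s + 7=20*s^2 - 40*s - 60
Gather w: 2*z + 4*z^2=4*z^2 + 2*z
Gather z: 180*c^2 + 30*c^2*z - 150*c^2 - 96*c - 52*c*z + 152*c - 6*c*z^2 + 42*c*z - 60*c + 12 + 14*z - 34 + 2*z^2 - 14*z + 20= 30*c^2 - 4*c + z^2*(2 - 6*c) + z*(30*c^2 - 10*c) - 2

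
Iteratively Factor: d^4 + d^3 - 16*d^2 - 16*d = (d + 1)*(d^3 - 16*d) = (d - 4)*(d + 1)*(d^2 + 4*d) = (d - 4)*(d + 1)*(d + 4)*(d)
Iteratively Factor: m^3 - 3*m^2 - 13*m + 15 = (m + 3)*(m^2 - 6*m + 5) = (m - 5)*(m + 3)*(m - 1)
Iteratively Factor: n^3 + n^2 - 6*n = (n - 2)*(n^2 + 3*n) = n*(n - 2)*(n + 3)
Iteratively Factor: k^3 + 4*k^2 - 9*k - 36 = (k - 3)*(k^2 + 7*k + 12) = (k - 3)*(k + 4)*(k + 3)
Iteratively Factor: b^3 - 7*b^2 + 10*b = (b - 2)*(b^2 - 5*b) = b*(b - 2)*(b - 5)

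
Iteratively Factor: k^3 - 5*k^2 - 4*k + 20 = (k - 5)*(k^2 - 4) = (k - 5)*(k - 2)*(k + 2)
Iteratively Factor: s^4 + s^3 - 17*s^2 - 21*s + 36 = (s - 1)*(s^3 + 2*s^2 - 15*s - 36) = (s - 4)*(s - 1)*(s^2 + 6*s + 9) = (s - 4)*(s - 1)*(s + 3)*(s + 3)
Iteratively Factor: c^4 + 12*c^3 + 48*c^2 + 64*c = (c + 4)*(c^3 + 8*c^2 + 16*c) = (c + 4)^2*(c^2 + 4*c) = (c + 4)^3*(c)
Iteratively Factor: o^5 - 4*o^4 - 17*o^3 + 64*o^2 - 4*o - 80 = (o + 4)*(o^4 - 8*o^3 + 15*o^2 + 4*o - 20) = (o - 5)*(o + 4)*(o^3 - 3*o^2 + 4) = (o - 5)*(o - 2)*(o + 4)*(o^2 - o - 2) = (o - 5)*(o - 2)^2*(o + 4)*(o + 1)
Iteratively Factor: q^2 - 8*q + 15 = (q - 5)*(q - 3)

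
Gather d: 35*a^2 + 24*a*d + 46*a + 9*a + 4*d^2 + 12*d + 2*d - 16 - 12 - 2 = 35*a^2 + 55*a + 4*d^2 + d*(24*a + 14) - 30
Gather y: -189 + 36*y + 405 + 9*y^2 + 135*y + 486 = 9*y^2 + 171*y + 702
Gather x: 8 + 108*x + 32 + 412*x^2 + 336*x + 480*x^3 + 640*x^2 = 480*x^3 + 1052*x^2 + 444*x + 40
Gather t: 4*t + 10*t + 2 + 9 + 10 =14*t + 21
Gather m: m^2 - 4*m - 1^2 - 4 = m^2 - 4*m - 5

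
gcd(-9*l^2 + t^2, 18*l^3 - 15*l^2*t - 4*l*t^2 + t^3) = 3*l + t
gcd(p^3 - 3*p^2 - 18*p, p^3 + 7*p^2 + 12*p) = p^2 + 3*p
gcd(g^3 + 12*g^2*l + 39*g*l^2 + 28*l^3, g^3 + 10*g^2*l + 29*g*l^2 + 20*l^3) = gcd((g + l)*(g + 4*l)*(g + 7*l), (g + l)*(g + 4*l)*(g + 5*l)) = g^2 + 5*g*l + 4*l^2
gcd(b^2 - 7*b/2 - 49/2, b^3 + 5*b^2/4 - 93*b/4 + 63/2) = 1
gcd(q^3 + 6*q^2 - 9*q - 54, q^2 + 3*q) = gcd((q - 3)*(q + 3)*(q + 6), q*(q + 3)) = q + 3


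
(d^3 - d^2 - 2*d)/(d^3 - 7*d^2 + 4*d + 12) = d/(d - 6)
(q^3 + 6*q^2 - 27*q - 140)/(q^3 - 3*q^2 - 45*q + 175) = (q + 4)/(q - 5)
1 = 1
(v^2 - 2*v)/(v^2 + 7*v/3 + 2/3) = 3*v*(v - 2)/(3*v^2 + 7*v + 2)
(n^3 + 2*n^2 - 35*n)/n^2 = n + 2 - 35/n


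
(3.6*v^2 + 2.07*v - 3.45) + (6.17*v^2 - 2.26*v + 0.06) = 9.77*v^2 - 0.19*v - 3.39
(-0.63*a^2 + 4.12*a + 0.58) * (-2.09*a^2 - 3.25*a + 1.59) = 1.3167*a^4 - 6.5633*a^3 - 15.6039*a^2 + 4.6658*a + 0.9222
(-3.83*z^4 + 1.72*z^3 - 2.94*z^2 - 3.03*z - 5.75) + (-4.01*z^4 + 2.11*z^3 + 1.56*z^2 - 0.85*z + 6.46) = -7.84*z^4 + 3.83*z^3 - 1.38*z^2 - 3.88*z + 0.71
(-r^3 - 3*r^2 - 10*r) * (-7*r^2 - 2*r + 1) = 7*r^5 + 23*r^4 + 75*r^3 + 17*r^2 - 10*r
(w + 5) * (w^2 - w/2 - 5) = w^3 + 9*w^2/2 - 15*w/2 - 25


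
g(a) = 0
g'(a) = 0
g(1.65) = 0.00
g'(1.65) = 0.00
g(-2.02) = 0.00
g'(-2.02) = 0.00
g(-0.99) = 0.00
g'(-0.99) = 0.00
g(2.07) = 0.00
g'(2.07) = 0.00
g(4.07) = 0.00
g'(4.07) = 0.00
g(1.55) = 0.00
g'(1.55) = 0.00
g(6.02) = 0.00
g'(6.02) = 0.00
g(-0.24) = 0.00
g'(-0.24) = 0.00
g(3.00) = 0.00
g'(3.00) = 0.00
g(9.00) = 0.00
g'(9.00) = 0.00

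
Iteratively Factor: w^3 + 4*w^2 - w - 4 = (w + 1)*(w^2 + 3*w - 4) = (w + 1)*(w + 4)*(w - 1)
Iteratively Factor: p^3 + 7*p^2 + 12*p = (p + 3)*(p^2 + 4*p) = (p + 3)*(p + 4)*(p)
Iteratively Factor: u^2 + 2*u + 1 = (u + 1)*(u + 1)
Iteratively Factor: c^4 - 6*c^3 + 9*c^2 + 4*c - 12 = (c - 3)*(c^3 - 3*c^2 + 4) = (c - 3)*(c - 2)*(c^2 - c - 2) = (c - 3)*(c - 2)^2*(c + 1)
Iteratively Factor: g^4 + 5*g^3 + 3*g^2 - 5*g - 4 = (g + 1)*(g^3 + 4*g^2 - g - 4) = (g - 1)*(g + 1)*(g^2 + 5*g + 4) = (g - 1)*(g + 1)^2*(g + 4)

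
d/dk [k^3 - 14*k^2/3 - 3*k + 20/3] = 3*k^2 - 28*k/3 - 3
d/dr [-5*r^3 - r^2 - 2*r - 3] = -15*r^2 - 2*r - 2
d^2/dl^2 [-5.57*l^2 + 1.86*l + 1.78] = -11.1400000000000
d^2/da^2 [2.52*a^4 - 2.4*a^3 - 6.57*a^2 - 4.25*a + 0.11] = 30.24*a^2 - 14.4*a - 13.14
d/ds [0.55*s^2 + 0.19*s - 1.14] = 1.1*s + 0.19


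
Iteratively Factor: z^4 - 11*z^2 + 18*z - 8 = (z + 4)*(z^3 - 4*z^2 + 5*z - 2) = (z - 2)*(z + 4)*(z^2 - 2*z + 1) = (z - 2)*(z - 1)*(z + 4)*(z - 1)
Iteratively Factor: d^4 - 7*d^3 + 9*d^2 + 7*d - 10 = (d - 1)*(d^3 - 6*d^2 + 3*d + 10) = (d - 1)*(d + 1)*(d^2 - 7*d + 10) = (d - 2)*(d - 1)*(d + 1)*(d - 5)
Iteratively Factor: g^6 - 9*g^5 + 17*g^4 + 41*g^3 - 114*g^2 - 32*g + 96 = (g + 2)*(g^5 - 11*g^4 + 39*g^3 - 37*g^2 - 40*g + 48) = (g - 4)*(g + 2)*(g^4 - 7*g^3 + 11*g^2 + 7*g - 12) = (g - 4)*(g - 3)*(g + 2)*(g^3 - 4*g^2 - g + 4) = (g - 4)*(g - 3)*(g + 1)*(g + 2)*(g^2 - 5*g + 4) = (g - 4)*(g - 3)*(g - 1)*(g + 1)*(g + 2)*(g - 4)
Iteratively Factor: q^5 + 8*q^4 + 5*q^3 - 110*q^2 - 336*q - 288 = (q + 3)*(q^4 + 5*q^3 - 10*q^2 - 80*q - 96) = (q - 4)*(q + 3)*(q^3 + 9*q^2 + 26*q + 24) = (q - 4)*(q + 3)^2*(q^2 + 6*q + 8) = (q - 4)*(q + 2)*(q + 3)^2*(q + 4)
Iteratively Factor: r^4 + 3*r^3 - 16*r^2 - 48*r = (r)*(r^3 + 3*r^2 - 16*r - 48) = r*(r - 4)*(r^2 + 7*r + 12) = r*(r - 4)*(r + 4)*(r + 3)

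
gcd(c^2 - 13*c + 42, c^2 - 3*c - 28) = c - 7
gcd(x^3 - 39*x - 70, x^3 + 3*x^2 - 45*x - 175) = x^2 - 2*x - 35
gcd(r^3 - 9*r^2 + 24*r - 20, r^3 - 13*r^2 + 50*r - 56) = r - 2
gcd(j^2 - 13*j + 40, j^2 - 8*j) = j - 8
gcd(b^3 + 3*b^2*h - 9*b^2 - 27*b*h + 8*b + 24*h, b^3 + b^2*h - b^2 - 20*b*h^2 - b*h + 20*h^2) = b - 1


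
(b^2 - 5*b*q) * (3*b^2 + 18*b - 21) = 3*b^4 - 15*b^3*q + 18*b^3 - 90*b^2*q - 21*b^2 + 105*b*q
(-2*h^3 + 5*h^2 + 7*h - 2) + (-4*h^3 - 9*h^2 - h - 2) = -6*h^3 - 4*h^2 + 6*h - 4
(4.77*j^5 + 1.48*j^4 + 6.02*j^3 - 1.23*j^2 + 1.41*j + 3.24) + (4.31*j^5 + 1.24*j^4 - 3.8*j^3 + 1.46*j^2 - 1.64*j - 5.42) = 9.08*j^5 + 2.72*j^4 + 2.22*j^3 + 0.23*j^2 - 0.23*j - 2.18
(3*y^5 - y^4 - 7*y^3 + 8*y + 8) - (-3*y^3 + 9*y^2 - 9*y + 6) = 3*y^5 - y^4 - 4*y^3 - 9*y^2 + 17*y + 2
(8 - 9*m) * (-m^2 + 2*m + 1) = 9*m^3 - 26*m^2 + 7*m + 8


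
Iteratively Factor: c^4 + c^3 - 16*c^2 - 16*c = (c)*(c^3 + c^2 - 16*c - 16) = c*(c + 4)*(c^2 - 3*c - 4) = c*(c + 1)*(c + 4)*(c - 4)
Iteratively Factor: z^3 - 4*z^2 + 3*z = (z - 1)*(z^2 - 3*z) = z*(z - 1)*(z - 3)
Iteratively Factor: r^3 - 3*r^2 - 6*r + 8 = (r - 4)*(r^2 + r - 2) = (r - 4)*(r - 1)*(r + 2)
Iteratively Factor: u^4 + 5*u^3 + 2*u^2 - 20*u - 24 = (u + 2)*(u^3 + 3*u^2 - 4*u - 12) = (u + 2)*(u + 3)*(u^2 - 4) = (u + 2)^2*(u + 3)*(u - 2)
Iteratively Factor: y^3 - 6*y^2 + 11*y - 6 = (y - 1)*(y^2 - 5*y + 6) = (y - 3)*(y - 1)*(y - 2)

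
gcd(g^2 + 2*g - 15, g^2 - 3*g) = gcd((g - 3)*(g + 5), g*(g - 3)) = g - 3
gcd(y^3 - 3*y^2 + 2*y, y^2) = y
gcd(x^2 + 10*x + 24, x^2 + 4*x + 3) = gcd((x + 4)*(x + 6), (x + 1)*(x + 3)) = 1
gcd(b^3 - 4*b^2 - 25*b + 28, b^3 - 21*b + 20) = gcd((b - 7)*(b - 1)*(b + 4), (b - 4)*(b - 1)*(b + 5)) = b - 1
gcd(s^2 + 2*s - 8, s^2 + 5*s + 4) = s + 4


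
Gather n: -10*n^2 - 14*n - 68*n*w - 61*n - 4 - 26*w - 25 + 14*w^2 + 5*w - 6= -10*n^2 + n*(-68*w - 75) + 14*w^2 - 21*w - 35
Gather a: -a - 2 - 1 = -a - 3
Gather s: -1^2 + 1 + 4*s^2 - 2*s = 4*s^2 - 2*s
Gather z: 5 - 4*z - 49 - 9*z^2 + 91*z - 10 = -9*z^2 + 87*z - 54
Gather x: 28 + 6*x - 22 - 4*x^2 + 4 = -4*x^2 + 6*x + 10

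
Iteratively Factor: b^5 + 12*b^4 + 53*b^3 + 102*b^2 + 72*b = (b + 2)*(b^4 + 10*b^3 + 33*b^2 + 36*b) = b*(b + 2)*(b^3 + 10*b^2 + 33*b + 36) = b*(b + 2)*(b + 3)*(b^2 + 7*b + 12) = b*(b + 2)*(b + 3)*(b + 4)*(b + 3)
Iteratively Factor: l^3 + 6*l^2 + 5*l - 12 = (l - 1)*(l^2 + 7*l + 12) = (l - 1)*(l + 4)*(l + 3)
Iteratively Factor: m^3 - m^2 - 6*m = (m - 3)*(m^2 + 2*m) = (m - 3)*(m + 2)*(m)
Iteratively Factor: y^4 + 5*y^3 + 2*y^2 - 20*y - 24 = (y + 2)*(y^3 + 3*y^2 - 4*y - 12) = (y + 2)*(y + 3)*(y^2 - 4) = (y + 2)^2*(y + 3)*(y - 2)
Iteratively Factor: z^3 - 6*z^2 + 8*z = (z - 4)*(z^2 - 2*z) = (z - 4)*(z - 2)*(z)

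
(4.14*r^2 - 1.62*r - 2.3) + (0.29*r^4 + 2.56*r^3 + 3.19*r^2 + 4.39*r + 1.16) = 0.29*r^4 + 2.56*r^3 + 7.33*r^2 + 2.77*r - 1.14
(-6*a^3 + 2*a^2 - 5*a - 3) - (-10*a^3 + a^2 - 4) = 4*a^3 + a^2 - 5*a + 1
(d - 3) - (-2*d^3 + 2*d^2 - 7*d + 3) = 2*d^3 - 2*d^2 + 8*d - 6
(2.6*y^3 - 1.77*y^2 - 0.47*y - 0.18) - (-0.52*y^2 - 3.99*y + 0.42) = 2.6*y^3 - 1.25*y^2 + 3.52*y - 0.6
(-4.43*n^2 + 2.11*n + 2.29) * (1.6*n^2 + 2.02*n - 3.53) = -7.088*n^4 - 5.5726*n^3 + 23.5641*n^2 - 2.8225*n - 8.0837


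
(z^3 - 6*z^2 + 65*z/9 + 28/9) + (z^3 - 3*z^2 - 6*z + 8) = 2*z^3 - 9*z^2 + 11*z/9 + 100/9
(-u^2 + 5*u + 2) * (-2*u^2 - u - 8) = 2*u^4 - 9*u^3 - u^2 - 42*u - 16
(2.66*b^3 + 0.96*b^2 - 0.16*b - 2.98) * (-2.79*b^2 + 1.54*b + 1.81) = -7.4214*b^5 + 1.418*b^4 + 6.7394*b^3 + 9.8054*b^2 - 4.8788*b - 5.3938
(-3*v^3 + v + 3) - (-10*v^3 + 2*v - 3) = 7*v^3 - v + 6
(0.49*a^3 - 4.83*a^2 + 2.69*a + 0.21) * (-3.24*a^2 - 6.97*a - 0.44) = -1.5876*a^5 + 12.2339*a^4 + 24.7339*a^3 - 17.3045*a^2 - 2.6473*a - 0.0924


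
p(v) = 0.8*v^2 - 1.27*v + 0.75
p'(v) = 1.6*v - 1.27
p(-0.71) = 2.05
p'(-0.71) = -2.41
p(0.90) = 0.26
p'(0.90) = 0.17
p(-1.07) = 3.02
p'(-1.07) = -2.98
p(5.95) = 21.52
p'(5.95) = 8.25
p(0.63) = 0.27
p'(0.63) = -0.26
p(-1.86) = 5.88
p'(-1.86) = -4.25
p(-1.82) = 5.71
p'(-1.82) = -4.18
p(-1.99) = 6.45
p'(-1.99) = -4.45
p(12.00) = 100.71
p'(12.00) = 17.93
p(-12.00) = 131.19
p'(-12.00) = -20.47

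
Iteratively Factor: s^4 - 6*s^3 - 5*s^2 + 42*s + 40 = (s - 5)*(s^3 - s^2 - 10*s - 8) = (s - 5)*(s + 2)*(s^2 - 3*s - 4) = (s - 5)*(s + 1)*(s + 2)*(s - 4)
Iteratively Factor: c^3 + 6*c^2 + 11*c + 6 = (c + 2)*(c^2 + 4*c + 3) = (c + 2)*(c + 3)*(c + 1)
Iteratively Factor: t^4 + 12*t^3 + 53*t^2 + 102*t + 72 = (t + 3)*(t^3 + 9*t^2 + 26*t + 24) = (t + 3)*(t + 4)*(t^2 + 5*t + 6) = (t + 2)*(t + 3)*(t + 4)*(t + 3)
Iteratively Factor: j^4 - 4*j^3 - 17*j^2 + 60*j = (j - 5)*(j^3 + j^2 - 12*j) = (j - 5)*(j + 4)*(j^2 - 3*j) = j*(j - 5)*(j + 4)*(j - 3)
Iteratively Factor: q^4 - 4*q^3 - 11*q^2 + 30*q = (q - 2)*(q^3 - 2*q^2 - 15*q) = (q - 2)*(q + 3)*(q^2 - 5*q) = q*(q - 2)*(q + 3)*(q - 5)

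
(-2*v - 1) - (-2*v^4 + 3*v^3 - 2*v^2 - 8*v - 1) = 2*v^4 - 3*v^3 + 2*v^2 + 6*v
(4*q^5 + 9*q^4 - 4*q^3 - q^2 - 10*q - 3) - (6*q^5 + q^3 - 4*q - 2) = -2*q^5 + 9*q^4 - 5*q^3 - q^2 - 6*q - 1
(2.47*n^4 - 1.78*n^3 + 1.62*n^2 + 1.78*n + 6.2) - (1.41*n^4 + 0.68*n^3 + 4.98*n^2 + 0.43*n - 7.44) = 1.06*n^4 - 2.46*n^3 - 3.36*n^2 + 1.35*n + 13.64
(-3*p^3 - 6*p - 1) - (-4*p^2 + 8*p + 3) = -3*p^3 + 4*p^2 - 14*p - 4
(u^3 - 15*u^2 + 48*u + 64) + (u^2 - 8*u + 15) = u^3 - 14*u^2 + 40*u + 79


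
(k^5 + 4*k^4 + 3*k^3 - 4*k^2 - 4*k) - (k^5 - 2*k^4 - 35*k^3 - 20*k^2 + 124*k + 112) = 6*k^4 + 38*k^3 + 16*k^2 - 128*k - 112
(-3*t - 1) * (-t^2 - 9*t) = 3*t^3 + 28*t^2 + 9*t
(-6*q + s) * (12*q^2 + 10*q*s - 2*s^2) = -72*q^3 - 48*q^2*s + 22*q*s^2 - 2*s^3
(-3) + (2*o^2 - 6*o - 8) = 2*o^2 - 6*o - 11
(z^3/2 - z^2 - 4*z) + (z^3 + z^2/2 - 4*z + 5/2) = 3*z^3/2 - z^2/2 - 8*z + 5/2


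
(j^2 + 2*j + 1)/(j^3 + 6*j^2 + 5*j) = (j + 1)/(j*(j + 5))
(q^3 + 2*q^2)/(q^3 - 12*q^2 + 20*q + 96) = q^2/(q^2 - 14*q + 48)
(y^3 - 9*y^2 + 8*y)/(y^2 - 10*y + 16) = y*(y - 1)/(y - 2)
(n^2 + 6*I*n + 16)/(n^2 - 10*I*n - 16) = (n + 8*I)/(n - 8*I)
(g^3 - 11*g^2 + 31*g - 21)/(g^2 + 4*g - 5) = (g^2 - 10*g + 21)/(g + 5)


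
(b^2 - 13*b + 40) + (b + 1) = b^2 - 12*b + 41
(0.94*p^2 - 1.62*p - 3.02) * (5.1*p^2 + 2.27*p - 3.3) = 4.794*p^4 - 6.1282*p^3 - 22.1814*p^2 - 1.5094*p + 9.966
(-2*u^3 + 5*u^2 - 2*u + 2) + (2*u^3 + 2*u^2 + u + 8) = 7*u^2 - u + 10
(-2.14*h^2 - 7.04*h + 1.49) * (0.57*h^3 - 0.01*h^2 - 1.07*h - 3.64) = -1.2198*h^5 - 3.9914*h^4 + 3.2095*h^3 + 15.3075*h^2 + 24.0313*h - 5.4236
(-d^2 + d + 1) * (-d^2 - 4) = d^4 - d^3 + 3*d^2 - 4*d - 4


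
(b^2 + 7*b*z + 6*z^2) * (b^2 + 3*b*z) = b^4 + 10*b^3*z + 27*b^2*z^2 + 18*b*z^3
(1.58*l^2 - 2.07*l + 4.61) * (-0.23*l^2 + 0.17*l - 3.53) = -0.3634*l^4 + 0.7447*l^3 - 6.9896*l^2 + 8.0908*l - 16.2733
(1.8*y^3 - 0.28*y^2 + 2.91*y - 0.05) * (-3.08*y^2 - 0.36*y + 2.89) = -5.544*y^5 + 0.2144*y^4 - 3.66*y^3 - 1.7028*y^2 + 8.4279*y - 0.1445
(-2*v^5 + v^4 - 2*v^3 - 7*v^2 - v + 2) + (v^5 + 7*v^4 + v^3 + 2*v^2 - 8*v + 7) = -v^5 + 8*v^4 - v^3 - 5*v^2 - 9*v + 9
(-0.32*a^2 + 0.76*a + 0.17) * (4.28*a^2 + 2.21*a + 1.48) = -1.3696*a^4 + 2.5456*a^3 + 1.9336*a^2 + 1.5005*a + 0.2516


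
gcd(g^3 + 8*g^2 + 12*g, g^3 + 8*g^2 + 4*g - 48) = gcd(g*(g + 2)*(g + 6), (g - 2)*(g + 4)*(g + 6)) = g + 6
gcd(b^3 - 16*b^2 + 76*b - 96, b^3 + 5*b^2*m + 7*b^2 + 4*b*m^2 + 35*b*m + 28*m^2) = 1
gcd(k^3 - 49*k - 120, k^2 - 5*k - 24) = k^2 - 5*k - 24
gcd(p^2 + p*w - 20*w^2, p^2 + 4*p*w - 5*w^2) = p + 5*w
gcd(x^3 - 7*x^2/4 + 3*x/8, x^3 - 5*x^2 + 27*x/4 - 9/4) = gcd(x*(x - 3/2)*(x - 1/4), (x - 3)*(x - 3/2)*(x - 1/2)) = x - 3/2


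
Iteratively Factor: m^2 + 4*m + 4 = (m + 2)*(m + 2)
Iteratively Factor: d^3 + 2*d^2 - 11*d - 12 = (d + 4)*(d^2 - 2*d - 3) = (d + 1)*(d + 4)*(d - 3)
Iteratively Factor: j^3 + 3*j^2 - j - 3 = (j + 3)*(j^2 - 1) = (j + 1)*(j + 3)*(j - 1)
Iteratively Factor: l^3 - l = (l)*(l^2 - 1) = l*(l - 1)*(l + 1)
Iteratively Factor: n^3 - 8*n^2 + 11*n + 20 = (n + 1)*(n^2 - 9*n + 20) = (n - 4)*(n + 1)*(n - 5)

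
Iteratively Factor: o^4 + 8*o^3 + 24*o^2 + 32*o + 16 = (o + 2)*(o^3 + 6*o^2 + 12*o + 8) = (o + 2)^2*(o^2 + 4*o + 4) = (o + 2)^3*(o + 2)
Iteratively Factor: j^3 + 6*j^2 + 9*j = (j + 3)*(j^2 + 3*j) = (j + 3)^2*(j)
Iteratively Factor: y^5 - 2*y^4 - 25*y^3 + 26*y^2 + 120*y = (y - 3)*(y^4 + y^3 - 22*y^2 - 40*y) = (y - 5)*(y - 3)*(y^3 + 6*y^2 + 8*y) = (y - 5)*(y - 3)*(y + 2)*(y^2 + 4*y) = y*(y - 5)*(y - 3)*(y + 2)*(y + 4)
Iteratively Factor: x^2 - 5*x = (x)*(x - 5)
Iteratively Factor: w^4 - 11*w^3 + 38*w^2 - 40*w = (w - 2)*(w^3 - 9*w^2 + 20*w) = w*(w - 2)*(w^2 - 9*w + 20) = w*(w - 5)*(w - 2)*(w - 4)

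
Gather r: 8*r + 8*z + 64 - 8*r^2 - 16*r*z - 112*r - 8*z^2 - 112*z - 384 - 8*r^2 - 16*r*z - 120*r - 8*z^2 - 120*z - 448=-16*r^2 + r*(-32*z - 224) - 16*z^2 - 224*z - 768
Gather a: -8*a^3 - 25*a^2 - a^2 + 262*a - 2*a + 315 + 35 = -8*a^3 - 26*a^2 + 260*a + 350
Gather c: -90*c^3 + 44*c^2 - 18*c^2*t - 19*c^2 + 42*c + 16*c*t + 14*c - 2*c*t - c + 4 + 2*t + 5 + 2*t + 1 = -90*c^3 + c^2*(25 - 18*t) + c*(14*t + 55) + 4*t + 10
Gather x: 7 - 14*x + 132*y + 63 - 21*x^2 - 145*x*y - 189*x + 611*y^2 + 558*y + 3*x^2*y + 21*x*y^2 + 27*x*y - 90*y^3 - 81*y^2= x^2*(3*y - 21) + x*(21*y^2 - 118*y - 203) - 90*y^3 + 530*y^2 + 690*y + 70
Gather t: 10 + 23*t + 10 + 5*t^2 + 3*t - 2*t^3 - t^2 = -2*t^3 + 4*t^2 + 26*t + 20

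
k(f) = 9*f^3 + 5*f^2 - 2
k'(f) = 27*f^2 + 10*f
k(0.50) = 0.38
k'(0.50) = 11.75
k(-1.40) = -16.90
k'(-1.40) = 38.92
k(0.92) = 9.24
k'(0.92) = 32.05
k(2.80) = 234.77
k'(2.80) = 239.68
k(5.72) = 1845.94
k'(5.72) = 940.60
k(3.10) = 314.17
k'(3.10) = 290.47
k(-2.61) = -127.96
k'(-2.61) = 157.83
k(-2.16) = -69.37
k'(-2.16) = 104.37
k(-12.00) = -14834.00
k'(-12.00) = 3768.00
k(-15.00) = -29252.00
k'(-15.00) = 5925.00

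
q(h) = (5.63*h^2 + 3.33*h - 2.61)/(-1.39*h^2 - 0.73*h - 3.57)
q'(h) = (2.78*h + 0.73)*(5.63*h^2 + 3.33*h - 2.61)/(-1.39*h^2 - 0.73*h - 3.57)^2 + (11.26*h + 3.33)/(-1.39*h^2 - 0.73*h - 3.57) = (0.518800000000001*h^2 - 47.454*h - 13.7934)/(1.9321*h^4 + 2.0294*h^3 + 10.4575*h^2 + 5.2122*h + 12.7449)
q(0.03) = 0.70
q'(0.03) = -1.18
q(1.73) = -2.22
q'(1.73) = -1.17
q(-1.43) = -0.77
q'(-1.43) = 1.91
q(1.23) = -1.52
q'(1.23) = -1.65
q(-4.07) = -3.26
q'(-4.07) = 0.34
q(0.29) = 0.30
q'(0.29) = -1.81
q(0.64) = -0.40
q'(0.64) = -2.07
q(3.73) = -3.44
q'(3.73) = -0.28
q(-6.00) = -3.66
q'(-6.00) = 0.12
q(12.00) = -3.99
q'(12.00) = -0.01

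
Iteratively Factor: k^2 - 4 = (k + 2)*(k - 2)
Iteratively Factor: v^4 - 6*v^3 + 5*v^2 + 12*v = (v)*(v^3 - 6*v^2 + 5*v + 12) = v*(v - 3)*(v^2 - 3*v - 4) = v*(v - 3)*(v + 1)*(v - 4)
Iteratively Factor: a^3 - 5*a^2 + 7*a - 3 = (a - 1)*(a^2 - 4*a + 3) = (a - 1)^2*(a - 3)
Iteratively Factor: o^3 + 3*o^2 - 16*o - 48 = (o + 4)*(o^2 - o - 12) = (o - 4)*(o + 4)*(o + 3)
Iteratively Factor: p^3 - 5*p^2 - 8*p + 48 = (p - 4)*(p^2 - p - 12) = (p - 4)^2*(p + 3)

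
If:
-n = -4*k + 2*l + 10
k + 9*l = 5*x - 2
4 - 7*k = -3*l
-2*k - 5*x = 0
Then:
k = 5/12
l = -13/36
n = -137/18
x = -1/6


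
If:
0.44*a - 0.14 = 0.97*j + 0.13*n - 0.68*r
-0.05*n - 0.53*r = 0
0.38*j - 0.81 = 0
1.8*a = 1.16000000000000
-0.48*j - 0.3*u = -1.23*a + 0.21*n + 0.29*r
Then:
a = 0.64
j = 2.13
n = -9.91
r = 0.93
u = 5.27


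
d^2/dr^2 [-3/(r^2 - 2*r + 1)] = -18/(r^4 - 4*r^3 + 6*r^2 - 4*r + 1)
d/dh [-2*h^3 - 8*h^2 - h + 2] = -6*h^2 - 16*h - 1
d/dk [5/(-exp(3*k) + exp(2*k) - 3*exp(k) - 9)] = (15*exp(2*k) - 10*exp(k) + 15)*exp(k)/(exp(3*k) - exp(2*k) + 3*exp(k) + 9)^2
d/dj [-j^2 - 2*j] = -2*j - 2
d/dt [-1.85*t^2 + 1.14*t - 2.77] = 1.14 - 3.7*t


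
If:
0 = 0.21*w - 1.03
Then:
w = 4.90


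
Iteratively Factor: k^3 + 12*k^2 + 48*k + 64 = (k + 4)*(k^2 + 8*k + 16) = (k + 4)^2*(k + 4)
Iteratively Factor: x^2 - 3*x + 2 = (x - 2)*(x - 1)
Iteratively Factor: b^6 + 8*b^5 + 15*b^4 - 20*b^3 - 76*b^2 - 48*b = (b + 2)*(b^5 + 6*b^4 + 3*b^3 - 26*b^2 - 24*b) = (b + 2)*(b + 4)*(b^4 + 2*b^3 - 5*b^2 - 6*b) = (b + 1)*(b + 2)*(b + 4)*(b^3 + b^2 - 6*b) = (b - 2)*(b + 1)*(b + 2)*(b + 4)*(b^2 + 3*b) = (b - 2)*(b + 1)*(b + 2)*(b + 3)*(b + 4)*(b)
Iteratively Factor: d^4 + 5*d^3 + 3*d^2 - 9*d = (d)*(d^3 + 5*d^2 + 3*d - 9) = d*(d - 1)*(d^2 + 6*d + 9) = d*(d - 1)*(d + 3)*(d + 3)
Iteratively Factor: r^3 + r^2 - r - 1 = (r + 1)*(r^2 - 1) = (r + 1)^2*(r - 1)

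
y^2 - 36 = (y - 6)*(y + 6)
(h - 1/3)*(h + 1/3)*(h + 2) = h^3 + 2*h^2 - h/9 - 2/9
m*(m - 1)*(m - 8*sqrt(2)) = m^3 - 8*sqrt(2)*m^2 - m^2 + 8*sqrt(2)*m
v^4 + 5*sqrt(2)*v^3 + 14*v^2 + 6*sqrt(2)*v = v*(v + sqrt(2))^2*(v + 3*sqrt(2))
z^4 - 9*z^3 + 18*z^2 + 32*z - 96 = (z - 4)^2*(z - 3)*(z + 2)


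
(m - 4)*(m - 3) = m^2 - 7*m + 12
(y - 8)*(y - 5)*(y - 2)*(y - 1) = y^4 - 16*y^3 + 81*y^2 - 146*y + 80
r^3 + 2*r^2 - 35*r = r*(r - 5)*(r + 7)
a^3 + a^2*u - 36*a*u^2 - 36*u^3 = (a - 6*u)*(a + u)*(a + 6*u)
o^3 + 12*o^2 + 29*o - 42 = (o - 1)*(o + 6)*(o + 7)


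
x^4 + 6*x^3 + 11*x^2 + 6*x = x*(x + 1)*(x + 2)*(x + 3)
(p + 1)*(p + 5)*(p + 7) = p^3 + 13*p^2 + 47*p + 35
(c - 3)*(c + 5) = c^2 + 2*c - 15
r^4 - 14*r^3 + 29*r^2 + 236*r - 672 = (r - 8)*(r - 7)*(r - 3)*(r + 4)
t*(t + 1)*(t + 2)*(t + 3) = t^4 + 6*t^3 + 11*t^2 + 6*t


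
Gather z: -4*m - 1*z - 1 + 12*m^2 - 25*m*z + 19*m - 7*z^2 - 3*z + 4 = 12*m^2 + 15*m - 7*z^2 + z*(-25*m - 4) + 3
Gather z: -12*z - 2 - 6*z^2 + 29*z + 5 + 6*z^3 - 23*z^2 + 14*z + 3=6*z^3 - 29*z^2 + 31*z + 6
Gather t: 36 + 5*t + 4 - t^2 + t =-t^2 + 6*t + 40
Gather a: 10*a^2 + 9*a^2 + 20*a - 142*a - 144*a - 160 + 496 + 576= 19*a^2 - 266*a + 912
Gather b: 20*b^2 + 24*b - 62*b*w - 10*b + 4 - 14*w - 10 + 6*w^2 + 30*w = 20*b^2 + b*(14 - 62*w) + 6*w^2 + 16*w - 6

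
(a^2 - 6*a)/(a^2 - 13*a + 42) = a/(a - 7)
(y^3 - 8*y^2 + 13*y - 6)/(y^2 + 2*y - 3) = (y^2 - 7*y + 6)/(y + 3)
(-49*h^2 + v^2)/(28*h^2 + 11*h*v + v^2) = (-7*h + v)/(4*h + v)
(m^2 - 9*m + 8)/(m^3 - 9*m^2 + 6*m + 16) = (m - 1)/(m^2 - m - 2)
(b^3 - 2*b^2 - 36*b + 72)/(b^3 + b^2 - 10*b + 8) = (b^2 - 36)/(b^2 + 3*b - 4)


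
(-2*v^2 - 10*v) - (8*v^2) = -10*v^2 - 10*v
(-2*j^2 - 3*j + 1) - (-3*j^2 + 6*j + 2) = j^2 - 9*j - 1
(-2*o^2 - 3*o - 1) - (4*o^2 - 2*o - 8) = -6*o^2 - o + 7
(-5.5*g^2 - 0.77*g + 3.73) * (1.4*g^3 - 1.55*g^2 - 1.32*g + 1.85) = -7.7*g^5 + 7.447*g^4 + 13.6755*g^3 - 14.9401*g^2 - 6.3481*g + 6.9005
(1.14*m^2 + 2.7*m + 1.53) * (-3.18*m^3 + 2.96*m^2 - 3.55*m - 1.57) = -3.6252*m^5 - 5.2116*m^4 - 0.9204*m^3 - 6.846*m^2 - 9.6705*m - 2.4021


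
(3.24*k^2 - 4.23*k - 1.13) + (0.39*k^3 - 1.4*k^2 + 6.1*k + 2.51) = 0.39*k^3 + 1.84*k^2 + 1.87*k + 1.38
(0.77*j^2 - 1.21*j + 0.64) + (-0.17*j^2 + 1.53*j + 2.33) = 0.6*j^2 + 0.32*j + 2.97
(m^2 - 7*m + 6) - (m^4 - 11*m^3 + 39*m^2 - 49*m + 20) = -m^4 + 11*m^3 - 38*m^2 + 42*m - 14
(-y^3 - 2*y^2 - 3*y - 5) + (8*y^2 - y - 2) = -y^3 + 6*y^2 - 4*y - 7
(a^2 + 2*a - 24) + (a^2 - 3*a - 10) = 2*a^2 - a - 34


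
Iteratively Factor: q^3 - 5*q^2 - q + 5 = (q - 1)*(q^2 - 4*q - 5) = (q - 5)*(q - 1)*(q + 1)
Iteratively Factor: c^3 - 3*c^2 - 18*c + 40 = (c - 5)*(c^2 + 2*c - 8) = (c - 5)*(c + 4)*(c - 2)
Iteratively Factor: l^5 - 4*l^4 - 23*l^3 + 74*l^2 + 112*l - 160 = (l - 1)*(l^4 - 3*l^3 - 26*l^2 + 48*l + 160) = (l - 1)*(l + 2)*(l^3 - 5*l^2 - 16*l + 80) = (l - 1)*(l + 2)*(l + 4)*(l^2 - 9*l + 20) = (l - 4)*(l - 1)*(l + 2)*(l + 4)*(l - 5)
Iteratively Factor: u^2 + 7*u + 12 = (u + 4)*(u + 3)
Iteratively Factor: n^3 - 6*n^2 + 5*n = (n - 1)*(n^2 - 5*n) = n*(n - 1)*(n - 5)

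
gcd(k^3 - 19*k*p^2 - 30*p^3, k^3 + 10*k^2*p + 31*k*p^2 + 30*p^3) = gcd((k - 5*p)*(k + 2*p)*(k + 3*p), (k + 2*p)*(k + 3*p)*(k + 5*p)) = k^2 + 5*k*p + 6*p^2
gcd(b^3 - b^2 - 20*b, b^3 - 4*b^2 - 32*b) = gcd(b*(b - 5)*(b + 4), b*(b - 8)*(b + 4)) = b^2 + 4*b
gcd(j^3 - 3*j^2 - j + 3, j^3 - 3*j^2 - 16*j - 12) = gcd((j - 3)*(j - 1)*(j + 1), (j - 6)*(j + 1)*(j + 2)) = j + 1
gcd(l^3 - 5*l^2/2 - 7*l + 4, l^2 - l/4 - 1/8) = l - 1/2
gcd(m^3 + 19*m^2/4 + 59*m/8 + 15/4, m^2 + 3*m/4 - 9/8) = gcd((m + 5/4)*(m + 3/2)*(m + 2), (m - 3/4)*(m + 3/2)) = m + 3/2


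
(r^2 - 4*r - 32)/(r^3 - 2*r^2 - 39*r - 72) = (r + 4)/(r^2 + 6*r + 9)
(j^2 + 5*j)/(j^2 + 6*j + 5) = j/(j + 1)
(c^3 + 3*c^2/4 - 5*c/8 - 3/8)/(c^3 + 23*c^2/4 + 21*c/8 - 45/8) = (2*c^2 + 3*c + 1)/(2*c^2 + 13*c + 15)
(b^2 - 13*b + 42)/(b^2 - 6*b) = (b - 7)/b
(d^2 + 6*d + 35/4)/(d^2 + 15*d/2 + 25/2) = (d + 7/2)/(d + 5)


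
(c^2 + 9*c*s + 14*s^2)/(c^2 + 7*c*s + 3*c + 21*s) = (c + 2*s)/(c + 3)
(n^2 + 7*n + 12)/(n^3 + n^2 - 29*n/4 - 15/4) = 4*(n + 4)/(4*n^2 - 8*n - 5)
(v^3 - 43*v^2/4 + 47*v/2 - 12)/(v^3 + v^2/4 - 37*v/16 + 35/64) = 16*(4*v^3 - 43*v^2 + 94*v - 48)/(64*v^3 + 16*v^2 - 148*v + 35)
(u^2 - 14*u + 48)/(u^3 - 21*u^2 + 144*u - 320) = (u - 6)/(u^2 - 13*u + 40)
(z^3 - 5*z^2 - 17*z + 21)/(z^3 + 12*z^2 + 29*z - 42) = (z^2 - 4*z - 21)/(z^2 + 13*z + 42)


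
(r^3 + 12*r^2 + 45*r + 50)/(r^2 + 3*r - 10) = (r^2 + 7*r + 10)/(r - 2)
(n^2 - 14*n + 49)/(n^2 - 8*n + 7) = (n - 7)/(n - 1)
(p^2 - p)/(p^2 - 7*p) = (p - 1)/(p - 7)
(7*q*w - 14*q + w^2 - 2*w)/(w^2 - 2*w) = (7*q + w)/w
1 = 1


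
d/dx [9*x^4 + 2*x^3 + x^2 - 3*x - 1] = 36*x^3 + 6*x^2 + 2*x - 3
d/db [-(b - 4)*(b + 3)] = 1 - 2*b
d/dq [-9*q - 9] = -9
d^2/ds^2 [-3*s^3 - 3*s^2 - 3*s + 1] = -18*s - 6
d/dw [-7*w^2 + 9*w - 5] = 9 - 14*w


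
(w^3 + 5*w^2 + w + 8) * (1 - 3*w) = -3*w^4 - 14*w^3 + 2*w^2 - 23*w + 8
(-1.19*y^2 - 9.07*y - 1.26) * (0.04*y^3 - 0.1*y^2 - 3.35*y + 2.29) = -0.0476*y^5 - 0.2438*y^4 + 4.8431*y^3 + 27.7854*y^2 - 16.5493*y - 2.8854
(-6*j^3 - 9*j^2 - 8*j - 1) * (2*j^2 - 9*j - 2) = -12*j^5 + 36*j^4 + 77*j^3 + 88*j^2 + 25*j + 2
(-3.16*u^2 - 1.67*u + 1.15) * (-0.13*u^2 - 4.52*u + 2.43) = 0.4108*u^4 + 14.5003*u^3 - 0.279900000000001*u^2 - 9.2561*u + 2.7945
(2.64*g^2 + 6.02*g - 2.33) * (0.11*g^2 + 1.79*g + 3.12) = 0.2904*g^4 + 5.3878*g^3 + 18.7563*g^2 + 14.6117*g - 7.2696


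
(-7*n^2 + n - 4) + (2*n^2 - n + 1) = -5*n^2 - 3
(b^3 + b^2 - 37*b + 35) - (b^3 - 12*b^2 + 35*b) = 13*b^2 - 72*b + 35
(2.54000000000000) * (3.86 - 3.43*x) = 9.8044 - 8.7122*x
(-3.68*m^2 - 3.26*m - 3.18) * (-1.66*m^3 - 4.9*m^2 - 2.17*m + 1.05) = 6.1088*m^5 + 23.4436*m^4 + 29.2384*m^3 + 18.7922*m^2 + 3.4776*m - 3.339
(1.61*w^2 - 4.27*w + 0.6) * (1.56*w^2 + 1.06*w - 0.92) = 2.5116*w^4 - 4.9546*w^3 - 5.0714*w^2 + 4.5644*w - 0.552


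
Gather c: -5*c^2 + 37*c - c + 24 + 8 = -5*c^2 + 36*c + 32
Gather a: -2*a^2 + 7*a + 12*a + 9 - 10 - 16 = -2*a^2 + 19*a - 17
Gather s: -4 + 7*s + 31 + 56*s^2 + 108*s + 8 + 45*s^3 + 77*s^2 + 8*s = 45*s^3 + 133*s^2 + 123*s + 35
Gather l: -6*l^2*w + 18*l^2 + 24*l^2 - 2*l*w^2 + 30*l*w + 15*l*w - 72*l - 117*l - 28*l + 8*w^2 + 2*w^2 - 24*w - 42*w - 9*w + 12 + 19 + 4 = l^2*(42 - 6*w) + l*(-2*w^2 + 45*w - 217) + 10*w^2 - 75*w + 35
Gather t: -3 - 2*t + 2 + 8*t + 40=6*t + 39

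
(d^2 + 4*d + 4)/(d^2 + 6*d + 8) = (d + 2)/(d + 4)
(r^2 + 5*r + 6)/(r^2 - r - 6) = (r + 3)/(r - 3)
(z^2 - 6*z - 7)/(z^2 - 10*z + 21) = (z + 1)/(z - 3)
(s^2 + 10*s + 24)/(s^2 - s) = (s^2 + 10*s + 24)/(s*(s - 1))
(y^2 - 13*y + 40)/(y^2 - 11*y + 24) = (y - 5)/(y - 3)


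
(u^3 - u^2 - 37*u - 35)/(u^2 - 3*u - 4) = (u^2 - 2*u - 35)/(u - 4)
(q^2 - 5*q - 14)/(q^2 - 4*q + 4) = (q^2 - 5*q - 14)/(q^2 - 4*q + 4)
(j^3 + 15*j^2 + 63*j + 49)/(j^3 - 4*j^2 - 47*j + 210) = (j^2 + 8*j + 7)/(j^2 - 11*j + 30)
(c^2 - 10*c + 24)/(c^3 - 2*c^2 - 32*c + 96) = (c - 6)/(c^2 + 2*c - 24)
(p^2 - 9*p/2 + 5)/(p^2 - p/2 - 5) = (p - 2)/(p + 2)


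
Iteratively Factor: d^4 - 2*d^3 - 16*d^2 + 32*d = (d)*(d^3 - 2*d^2 - 16*d + 32) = d*(d - 4)*(d^2 + 2*d - 8) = d*(d - 4)*(d + 4)*(d - 2)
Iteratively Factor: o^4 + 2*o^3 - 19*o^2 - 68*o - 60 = (o + 2)*(o^3 - 19*o - 30) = (o - 5)*(o + 2)*(o^2 + 5*o + 6) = (o - 5)*(o + 2)*(o + 3)*(o + 2)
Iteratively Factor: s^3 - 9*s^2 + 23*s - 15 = (s - 5)*(s^2 - 4*s + 3) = (s - 5)*(s - 1)*(s - 3)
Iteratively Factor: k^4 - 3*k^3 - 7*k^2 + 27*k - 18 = (k - 1)*(k^3 - 2*k^2 - 9*k + 18) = (k - 1)*(k + 3)*(k^2 - 5*k + 6) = (k - 2)*(k - 1)*(k + 3)*(k - 3)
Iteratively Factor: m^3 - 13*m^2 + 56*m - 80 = (m - 4)*(m^2 - 9*m + 20) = (m - 5)*(m - 4)*(m - 4)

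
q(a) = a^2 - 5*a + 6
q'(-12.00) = -29.00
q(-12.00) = 210.00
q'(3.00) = 1.00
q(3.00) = 0.00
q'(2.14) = -0.72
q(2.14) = -0.12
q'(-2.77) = -10.54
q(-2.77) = 27.52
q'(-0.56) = -6.12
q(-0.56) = 9.11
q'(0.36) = -4.28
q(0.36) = 4.33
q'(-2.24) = -9.48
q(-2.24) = 22.22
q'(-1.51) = -8.02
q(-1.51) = 15.83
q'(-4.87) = -14.74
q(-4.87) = 54.07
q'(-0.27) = -5.54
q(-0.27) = 7.42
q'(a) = 2*a - 5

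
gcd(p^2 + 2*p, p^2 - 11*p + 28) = 1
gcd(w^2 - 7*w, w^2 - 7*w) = w^2 - 7*w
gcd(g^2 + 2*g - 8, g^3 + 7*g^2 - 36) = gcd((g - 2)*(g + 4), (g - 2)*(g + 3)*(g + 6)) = g - 2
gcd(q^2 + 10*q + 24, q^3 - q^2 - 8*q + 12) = 1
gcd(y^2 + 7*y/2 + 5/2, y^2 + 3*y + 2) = y + 1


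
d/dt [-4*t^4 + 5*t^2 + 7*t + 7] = -16*t^3 + 10*t + 7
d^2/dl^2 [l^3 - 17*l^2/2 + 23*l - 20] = 6*l - 17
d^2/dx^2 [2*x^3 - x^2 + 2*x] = 12*x - 2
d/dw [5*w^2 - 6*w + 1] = 10*w - 6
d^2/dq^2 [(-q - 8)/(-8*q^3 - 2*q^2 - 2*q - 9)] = 4*(2*(q + 8)*(12*q^2 + 2*q + 1)^2 - (12*q^2 + 2*q + (q + 8)*(12*q + 1) + 1)*(8*q^3 + 2*q^2 + 2*q + 9))/(8*q^3 + 2*q^2 + 2*q + 9)^3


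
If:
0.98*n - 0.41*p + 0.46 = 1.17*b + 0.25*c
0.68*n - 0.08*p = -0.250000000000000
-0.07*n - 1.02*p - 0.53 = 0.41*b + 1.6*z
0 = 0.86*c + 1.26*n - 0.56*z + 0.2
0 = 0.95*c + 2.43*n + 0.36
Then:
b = 0.30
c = 1.09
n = -0.57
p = -1.76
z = 0.74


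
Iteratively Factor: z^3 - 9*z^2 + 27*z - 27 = (z - 3)*(z^2 - 6*z + 9) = (z - 3)^2*(z - 3)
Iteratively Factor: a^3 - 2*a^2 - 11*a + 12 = (a - 4)*(a^2 + 2*a - 3) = (a - 4)*(a - 1)*(a + 3)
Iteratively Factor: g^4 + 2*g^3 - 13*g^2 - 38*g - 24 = (g + 2)*(g^3 - 13*g - 12) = (g + 1)*(g + 2)*(g^2 - g - 12) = (g + 1)*(g + 2)*(g + 3)*(g - 4)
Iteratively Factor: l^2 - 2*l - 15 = (l + 3)*(l - 5)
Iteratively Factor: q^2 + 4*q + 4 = (q + 2)*(q + 2)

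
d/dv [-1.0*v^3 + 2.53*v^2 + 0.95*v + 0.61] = -3.0*v^2 + 5.06*v + 0.95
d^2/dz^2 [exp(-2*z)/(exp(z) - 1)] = 4*exp(-2*z)/(exp(z) - 1) + 5/(exp(z) - 1)^3 - 3*exp(-z)/(exp(z) - 1)^3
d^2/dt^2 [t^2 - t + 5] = 2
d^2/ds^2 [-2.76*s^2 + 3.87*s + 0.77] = -5.52000000000000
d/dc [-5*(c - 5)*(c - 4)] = 45 - 10*c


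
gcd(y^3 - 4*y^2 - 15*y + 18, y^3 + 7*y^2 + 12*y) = y + 3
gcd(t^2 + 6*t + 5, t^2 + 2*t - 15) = t + 5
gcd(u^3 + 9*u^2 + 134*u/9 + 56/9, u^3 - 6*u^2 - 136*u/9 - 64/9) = u^2 + 2*u + 8/9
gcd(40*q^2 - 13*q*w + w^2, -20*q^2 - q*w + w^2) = 5*q - w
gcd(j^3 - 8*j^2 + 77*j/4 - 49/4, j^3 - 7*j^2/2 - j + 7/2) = j^2 - 9*j/2 + 7/2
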